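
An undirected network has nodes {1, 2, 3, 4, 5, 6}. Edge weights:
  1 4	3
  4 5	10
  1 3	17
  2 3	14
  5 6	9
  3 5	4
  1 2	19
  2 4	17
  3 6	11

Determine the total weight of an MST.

40

Kruskal: consider edges lightest-first.
1 4 (3): add — endpoints in different components.
3 5 (4): add — endpoints in different components.
5 6 (9): add — endpoints in different components.
4 5 (10): add — endpoints in different components.
3 6 (11): skip — 3 and 6 already connected.
2 3 (14): add — endpoints in different components.
MST edges: 1 4, 3 5, 5 6, 4 5, 2 3; total weight 3+4+9+10+14 = 40.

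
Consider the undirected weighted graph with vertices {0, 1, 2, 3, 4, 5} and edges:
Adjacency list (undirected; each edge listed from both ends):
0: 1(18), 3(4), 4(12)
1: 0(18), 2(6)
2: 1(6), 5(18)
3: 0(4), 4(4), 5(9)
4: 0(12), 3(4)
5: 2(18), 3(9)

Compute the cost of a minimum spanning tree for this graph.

Prim, starting at 0.
Step 1: cheapest edge leaving the tree is 0-3 (4); add 3.
Step 2: cheapest edge leaving the tree is 3-4 (4); add 4.
Step 3: cheapest edge leaving the tree is 3-5 (9); add 5.
Step 4: cheapest edge leaving the tree is 0-1 (18); add 1.
Step 5: cheapest edge leaving the tree is 1-2 (6); add 2.
MST edges: 0-3, 3-4, 3-5, 0-1, 1-2; total weight 4+4+9+18+6 = 41.

41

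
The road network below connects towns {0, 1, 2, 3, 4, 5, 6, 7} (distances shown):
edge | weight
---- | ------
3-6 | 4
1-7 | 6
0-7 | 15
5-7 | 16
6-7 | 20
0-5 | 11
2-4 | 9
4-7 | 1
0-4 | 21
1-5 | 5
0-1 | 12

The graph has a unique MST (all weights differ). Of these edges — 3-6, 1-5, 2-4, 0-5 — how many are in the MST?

4

Sort edges by weight, then run Kruskal:
4-7 (1): add — endpoints in different components.
3-6 (4): add — endpoints in different components.
1-5 (5): add — endpoints in different components.
1-7 (6): add — endpoints in different components.
2-4 (9): add — endpoints in different components.
0-5 (11): add — endpoints in different components.
0-1 (12): skip — 0 and 1 already connected.
0-7 (15): skip — 0 and 7 already connected.
5-7 (16): skip — 5 and 7 already connected.
6-7 (20): add — endpoints in different components.
MST edge set: {4-7, 3-6, 1-5, 1-7, 2-4, 0-5, 6-7}.
Of the listed edges, {3-6, 1-5, 2-4, 0-5} are in the MST → 4.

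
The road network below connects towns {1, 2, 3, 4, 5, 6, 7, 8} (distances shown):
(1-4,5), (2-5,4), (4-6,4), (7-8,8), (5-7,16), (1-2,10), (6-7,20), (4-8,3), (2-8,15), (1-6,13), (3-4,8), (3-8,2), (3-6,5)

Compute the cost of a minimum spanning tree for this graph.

Prim's algorithm from 1:
Step 1: cheapest edge leaving the tree is 1-4 (5); add 4.
Step 2: cheapest edge leaving the tree is 4-8 (3); add 8.
Step 3: cheapest edge leaving the tree is 3-8 (2); add 3.
Step 4: cheapest edge leaving the tree is 4-6 (4); add 6.
Step 5: cheapest edge leaving the tree is 7-8 (8); add 7.
Step 6: cheapest edge leaving the tree is 1-2 (10); add 2.
Step 7: cheapest edge leaving the tree is 2-5 (4); add 5.
MST edges: 1-4, 4-8, 3-8, 4-6, 7-8, 1-2, 2-5; total weight 5+3+2+4+8+10+4 = 36.

36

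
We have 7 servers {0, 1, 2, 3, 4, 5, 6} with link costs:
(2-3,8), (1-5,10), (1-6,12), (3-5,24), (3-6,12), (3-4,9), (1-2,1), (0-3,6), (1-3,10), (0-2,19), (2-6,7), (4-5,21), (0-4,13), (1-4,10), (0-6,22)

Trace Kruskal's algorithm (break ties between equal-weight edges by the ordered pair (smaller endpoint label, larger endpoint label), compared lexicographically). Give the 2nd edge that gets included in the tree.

0-3

Kruskal: consider edges lightest-first.
1-2 (1): add. Components now {0} {1,2} {3} {4} {5} {6}
0-3 (6): add. Components now {0,3} {1,2} {4} {5} {6}
2-6 (7): add. Components now {0,3} {1,2,6} {4} {5}
2-3 (8): add. Components now {0,1,2,3,6} {4} {5}
3-4 (9): add. Components now {0,1,2,3,4,6} {5}
1-3 (10): skip — 1 and 3 already connected.
1-4 (10): skip — 1 and 4 already connected.
1-5 (10): add. Components now {0,1,2,3,4,5,6}
The 2nd edge added is 0-3.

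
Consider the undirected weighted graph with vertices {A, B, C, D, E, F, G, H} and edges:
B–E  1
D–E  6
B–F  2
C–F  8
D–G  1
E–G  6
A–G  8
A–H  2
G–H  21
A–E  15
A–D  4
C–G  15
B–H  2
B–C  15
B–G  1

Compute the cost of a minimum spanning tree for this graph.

17

Grow the tree from C using Prim:
Step 1: cheapest edge leaving the tree is C–F (8); add F.
Step 2: cheapest edge leaving the tree is B–F (2); add B.
Step 3: cheapest edge leaving the tree is B–E (1); add E.
Step 4: cheapest edge leaving the tree is B–G (1); add G.
Step 5: cheapest edge leaving the tree is D–G (1); add D.
Step 6: cheapest edge leaving the tree is B–H (2); add H.
Step 7: cheapest edge leaving the tree is A–H (2); add A.
MST edges: C–F, B–F, B–E, B–G, D–G, B–H, A–H; total weight 8+2+1+1+1+2+2 = 17.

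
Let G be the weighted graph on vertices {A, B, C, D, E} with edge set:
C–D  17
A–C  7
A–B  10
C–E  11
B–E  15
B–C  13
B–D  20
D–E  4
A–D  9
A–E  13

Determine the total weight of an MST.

Prim, starting at D.
Step 1: frontier [D–E 4, A–D 9, C–D 17, B–D 20] → take D–E (4); add E.
Step 2: frontier [A–D 9, C–D 17, B–D 20, C–E 11, A–E 13, B–E 15] → take A–D (9); add A.
Step 3: frontier [A–C 7, A–B 10, C–D 17, B–D 20, C–E 11, B–E 15] → take A–C (7); add C.
Step 4: frontier [A–B 10, B–C 13, B–D 20, B–E 15] → take A–B (10); add B.
MST edges: D–E, A–D, A–C, A–B; total weight 4+9+7+10 = 30.

30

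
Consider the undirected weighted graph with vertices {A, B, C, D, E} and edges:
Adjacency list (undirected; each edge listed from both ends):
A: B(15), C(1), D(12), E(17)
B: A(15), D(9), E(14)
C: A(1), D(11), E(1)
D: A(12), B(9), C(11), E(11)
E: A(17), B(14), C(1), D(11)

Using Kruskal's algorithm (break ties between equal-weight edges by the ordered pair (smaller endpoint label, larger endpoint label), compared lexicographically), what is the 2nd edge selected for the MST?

Sort edges by weight, then run Kruskal:
A–C (1): add. Components now {A,C} {B} {D} {E}
C–E (1): add. Components now {A,C,E} {B} {D}
B–D (9): add. Components now {A,C,E} {B,D}
C–D (11): add. Components now {A,B,C,D,E}
The 2nd edge added is C–E.

C-E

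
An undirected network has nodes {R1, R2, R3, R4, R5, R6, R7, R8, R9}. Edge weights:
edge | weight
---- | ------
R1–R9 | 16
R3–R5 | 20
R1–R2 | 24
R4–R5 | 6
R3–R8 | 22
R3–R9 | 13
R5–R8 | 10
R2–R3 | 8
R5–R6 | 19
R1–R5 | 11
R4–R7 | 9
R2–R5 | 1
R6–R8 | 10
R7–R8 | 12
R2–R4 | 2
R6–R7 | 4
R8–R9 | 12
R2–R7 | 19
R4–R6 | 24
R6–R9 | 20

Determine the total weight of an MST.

Prim's algorithm from R7:
Step 1: cheapest edge leaving the tree is R6–R7 (4); add R6.
Step 2: cheapest edge leaving the tree is R4–R7 (9); add R4.
Step 3: cheapest edge leaving the tree is R2–R4 (2); add R2.
Step 4: cheapest edge leaving the tree is R2–R5 (1); add R5.
Step 5: cheapest edge leaving the tree is R2–R3 (8); add R3.
Step 6: cheapest edge leaving the tree is R5–R8 (10); add R8.
Step 7: cheapest edge leaving the tree is R1–R5 (11); add R1.
Step 8: cheapest edge leaving the tree is R8–R9 (12); add R9.
MST edges: R6–R7, R4–R7, R2–R4, R2–R5, R2–R3, R5–R8, R1–R5, R8–R9; total weight 4+9+2+1+8+10+11+12 = 57.

57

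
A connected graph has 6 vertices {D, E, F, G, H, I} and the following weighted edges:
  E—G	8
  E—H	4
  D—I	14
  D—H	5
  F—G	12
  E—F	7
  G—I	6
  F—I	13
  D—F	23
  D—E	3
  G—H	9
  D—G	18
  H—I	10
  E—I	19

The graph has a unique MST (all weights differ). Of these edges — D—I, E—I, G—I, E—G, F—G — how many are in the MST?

2

Kruskal's algorithm — process edges by increasing weight (ties by edge label):
D—E (3): add — endpoints in different components.
E—H (4): add — endpoints in different components.
D—H (5): skip — D and H already connected.
G—I (6): add — endpoints in different components.
E—F (7): add — endpoints in different components.
E—G (8): add — endpoints in different components.
MST edge set: {D—E, E—H, G—I, E—F, E—G}.
Of the listed edges, {G—I, E—G} are in the MST → 2.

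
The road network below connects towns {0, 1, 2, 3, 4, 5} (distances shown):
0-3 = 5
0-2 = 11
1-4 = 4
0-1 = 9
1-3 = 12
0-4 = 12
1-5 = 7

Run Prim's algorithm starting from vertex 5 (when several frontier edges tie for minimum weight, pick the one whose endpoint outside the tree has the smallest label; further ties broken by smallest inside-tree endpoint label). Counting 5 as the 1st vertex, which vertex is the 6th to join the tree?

2

Grow the tree from 5 using Prim:
Step 1: frontier [1-5 7] → take 1-5 (7); add 1.
Step 2: frontier [1-4 4, 0-1 9, 1-3 12] → take 1-4 (4); add 4.
Step 3: frontier [0-1 9, 1-3 12, 0-4 12] → take 0-1 (9); add 0.
Step 4: frontier [0-3 5, 0-2 11, 1-3 12] → take 0-3 (5); add 3.
Step 5: frontier [0-2 11] → take 0-2 (11); add 2.
Vertex order: 5, 1, 4, 0, 3, 2. The 6th vertex is 2.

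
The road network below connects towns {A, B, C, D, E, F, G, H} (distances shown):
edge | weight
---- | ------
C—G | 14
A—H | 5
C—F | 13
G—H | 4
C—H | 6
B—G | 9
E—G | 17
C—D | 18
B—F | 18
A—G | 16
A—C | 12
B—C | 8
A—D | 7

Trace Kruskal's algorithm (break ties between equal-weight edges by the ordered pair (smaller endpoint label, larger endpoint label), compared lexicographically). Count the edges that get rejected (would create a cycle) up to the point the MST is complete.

4

Sort edges by weight, then run Kruskal:
G—H (4): add — endpoints in different components.
A—H (5): add — endpoints in different components.
C—H (6): add — endpoints in different components.
A—D (7): add — endpoints in different components.
B—C (8): add — endpoints in different components.
B—G (9): skip — B and G already connected.
A—C (12): skip — A and C already connected.
C—F (13): add — endpoints in different components.
C—G (14): skip — C and G already connected.
A—G (16): skip — A and G already connected.
E—G (17): add — endpoints in different components.
Edges rejected before the tree was complete: 4.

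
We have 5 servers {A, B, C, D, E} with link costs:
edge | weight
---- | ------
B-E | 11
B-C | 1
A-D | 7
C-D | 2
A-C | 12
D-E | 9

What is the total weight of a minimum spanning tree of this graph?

19

Sort edges by weight, then run Kruskal:
B-C (1): add — endpoints in different components.
C-D (2): add — endpoints in different components.
A-D (7): add — endpoints in different components.
D-E (9): add — endpoints in different components.
MST edges: B-C, C-D, A-D, D-E; total weight 1+2+7+9 = 19.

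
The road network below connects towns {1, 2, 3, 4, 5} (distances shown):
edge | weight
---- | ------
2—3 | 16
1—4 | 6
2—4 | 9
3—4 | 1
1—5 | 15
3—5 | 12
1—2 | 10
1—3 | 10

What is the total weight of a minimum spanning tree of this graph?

28

Prim, starting at 4.
Step 1: frontier [3—4 1, 1—4 6, 2—4 9] → take 3—4 (1); add 3.
Step 2: frontier [1—3 10, 3—5 12, 2—3 16, 1—4 6, 2—4 9] → take 1—4 (6); add 1.
Step 3: frontier [1—2 10, 1—5 15, 3—5 12, 2—3 16, 2—4 9] → take 2—4 (9); add 2.
Step 4: frontier [1—5 15, 3—5 12] → take 3—5 (12); add 5.
MST edges: 3—4, 1—4, 2—4, 3—5; total weight 1+6+9+12 = 28.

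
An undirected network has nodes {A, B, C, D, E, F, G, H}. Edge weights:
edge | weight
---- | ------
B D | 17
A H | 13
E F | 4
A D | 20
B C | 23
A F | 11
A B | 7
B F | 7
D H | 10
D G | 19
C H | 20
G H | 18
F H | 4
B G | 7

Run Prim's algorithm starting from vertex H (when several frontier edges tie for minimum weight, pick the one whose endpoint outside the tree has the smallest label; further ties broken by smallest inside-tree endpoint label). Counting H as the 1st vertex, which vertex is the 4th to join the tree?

B

Prim's algorithm from H:
Step 1: frontier [F H 4, D H 10, A H 13, G H 18, C H 20] → take F H (4); add F.
Step 2: frontier [E F 4, B F 7, A F 11, D H 10, A H 13, G H 18, C H 20] → take E F (4); add E.
Step 3: frontier [B F 7, A F 11, D H 10, A H 13, G H 18, C H 20] → take B F (7); add B.
Step 4: frontier [A B 7, B G 7, B D 17, B C 23, A F 11, D H 10, A H 13, G H 18, C H 20] → take A B (7); add A.
Step 5: frontier [A D 20, B G 7, B D 17, B C 23, D H 10, G H 18, C H 20] → take B G (7); add G.
Step 6: frontier [A D 20, B D 17, B C 23, D G 19, D H 10, C H 20] → take D H (10); add D.
Step 7: frontier [B C 23, C H 20] → take C H (20); add C.
Vertex order: H, F, E, B, A, G, D, C. The 4th vertex is B.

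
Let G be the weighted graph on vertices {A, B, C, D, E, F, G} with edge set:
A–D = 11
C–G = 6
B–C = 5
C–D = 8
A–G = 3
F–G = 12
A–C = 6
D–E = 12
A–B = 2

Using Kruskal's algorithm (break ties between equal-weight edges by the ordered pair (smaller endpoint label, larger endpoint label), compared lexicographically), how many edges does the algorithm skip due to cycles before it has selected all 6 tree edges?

3

Sort edges by weight, then run Kruskal:
A–B (2): add — endpoints in different components.
A–G (3): add — endpoints in different components.
B–C (5): add — endpoints in different components.
A–C (6): skip — A and C already connected.
C–G (6): skip — C and G already connected.
C–D (8): add — endpoints in different components.
A–D (11): skip — A and D already connected.
D–E (12): add — endpoints in different components.
F–G (12): add — endpoints in different components.
Edges rejected before the tree was complete: 3.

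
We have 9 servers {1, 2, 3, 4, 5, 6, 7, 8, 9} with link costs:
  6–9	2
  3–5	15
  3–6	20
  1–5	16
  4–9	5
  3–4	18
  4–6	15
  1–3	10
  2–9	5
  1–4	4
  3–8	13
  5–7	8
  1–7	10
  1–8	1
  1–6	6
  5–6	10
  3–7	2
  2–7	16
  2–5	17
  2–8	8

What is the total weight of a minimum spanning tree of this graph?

Prim's algorithm from 6:
Step 1: cheapest edge leaving the tree is 6–9 (2); add 9.
Step 2: cheapest edge leaving the tree is 2–9 (5); add 2.
Step 3: cheapest edge leaving the tree is 4–9 (5); add 4.
Step 4: cheapest edge leaving the tree is 1–4 (4); add 1.
Step 5: cheapest edge leaving the tree is 1–8 (1); add 8.
Step 6: cheapest edge leaving the tree is 1–3 (10); add 3.
Step 7: cheapest edge leaving the tree is 3–7 (2); add 7.
Step 8: cheapest edge leaving the tree is 5–7 (8); add 5.
MST edges: 6–9, 2–9, 4–9, 1–4, 1–8, 1–3, 3–7, 5–7; total weight 2+5+5+4+1+10+2+8 = 37.

37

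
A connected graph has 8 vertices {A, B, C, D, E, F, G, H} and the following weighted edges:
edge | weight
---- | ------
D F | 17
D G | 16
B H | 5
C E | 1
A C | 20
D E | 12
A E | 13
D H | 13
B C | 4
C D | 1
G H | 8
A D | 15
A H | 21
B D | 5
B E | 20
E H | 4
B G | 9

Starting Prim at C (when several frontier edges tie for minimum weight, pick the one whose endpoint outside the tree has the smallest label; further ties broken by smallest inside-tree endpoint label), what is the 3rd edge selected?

B-C

Grow the tree from C using Prim:
Step 1: cheapest edge leaving the tree is C D (1); add D.
Step 2: cheapest edge leaving the tree is C E (1); add E.
Step 3: cheapest edge leaving the tree is B C (4); add B.
Step 4: cheapest edge leaving the tree is E H (4); add H.
Step 5: cheapest edge leaving the tree is G H (8); add G.
Step 6: cheapest edge leaving the tree is A E (13); add A.
Step 7: cheapest edge leaving the tree is D F (17); add F.
The 3rd edge added is B C.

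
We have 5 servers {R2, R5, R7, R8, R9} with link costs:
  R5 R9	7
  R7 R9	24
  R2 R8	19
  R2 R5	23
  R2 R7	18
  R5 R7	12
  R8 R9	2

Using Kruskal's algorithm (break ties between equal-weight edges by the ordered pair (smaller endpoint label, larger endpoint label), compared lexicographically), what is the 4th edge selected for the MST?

Kruskal: consider edges lightest-first.
R8 R9 (2): add. Components now {R7} {R8,R9} {R5} {R2}
R5 R9 (7): add. Components now {R7} {R5,R8,R9} {R2}
R5 R7 (12): add. Components now {R5,R7,R8,R9} {R2}
R2 R7 (18): add. Components now {R2,R5,R7,R8,R9}
The 4th edge added is R2 R7.

R2-R7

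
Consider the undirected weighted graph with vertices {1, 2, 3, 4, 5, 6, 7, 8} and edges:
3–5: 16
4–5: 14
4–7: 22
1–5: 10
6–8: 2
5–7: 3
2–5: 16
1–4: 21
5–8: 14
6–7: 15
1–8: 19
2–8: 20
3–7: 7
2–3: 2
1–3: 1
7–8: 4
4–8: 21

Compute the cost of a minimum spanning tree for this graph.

Grow the tree from 3 using Prim:
Step 1: cheapest edge leaving the tree is 1–3 (1); add 1.
Step 2: cheapest edge leaving the tree is 2–3 (2); add 2.
Step 3: cheapest edge leaving the tree is 3–7 (7); add 7.
Step 4: cheapest edge leaving the tree is 5–7 (3); add 5.
Step 5: cheapest edge leaving the tree is 7–8 (4); add 8.
Step 6: cheapest edge leaving the tree is 6–8 (2); add 6.
Step 7: cheapest edge leaving the tree is 4–5 (14); add 4.
MST edges: 1–3, 2–3, 3–7, 5–7, 7–8, 6–8, 4–5; total weight 1+2+7+3+4+2+14 = 33.

33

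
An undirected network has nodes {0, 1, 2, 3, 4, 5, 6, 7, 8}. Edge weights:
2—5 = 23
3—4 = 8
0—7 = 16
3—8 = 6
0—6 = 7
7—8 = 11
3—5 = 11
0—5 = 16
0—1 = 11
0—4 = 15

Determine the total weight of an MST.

92

Kruskal: consider edges lightest-first.
3—8 (6): add — endpoints in different components.
0—6 (7): add — endpoints in different components.
3—4 (8): add — endpoints in different components.
0—1 (11): add — endpoints in different components.
3—5 (11): add — endpoints in different components.
7—8 (11): add — endpoints in different components.
0—4 (15): add — endpoints in different components.
0—5 (16): skip — 0 and 5 already connected.
0—7 (16): skip — 0 and 7 already connected.
2—5 (23): add — endpoints in different components.
MST edges: 3—8, 0—6, 3—4, 0—1, 3—5, 7—8, 0—4, 2—5; total weight 6+7+8+11+11+11+15+23 = 92.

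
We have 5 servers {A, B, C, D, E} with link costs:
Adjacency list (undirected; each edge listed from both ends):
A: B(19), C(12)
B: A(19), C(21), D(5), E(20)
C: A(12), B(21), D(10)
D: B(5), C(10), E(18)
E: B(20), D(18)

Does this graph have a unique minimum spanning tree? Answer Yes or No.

Sort edges by weight, then run Kruskal:
B—D (5): add — endpoints in different components.
C—D (10): add — endpoints in different components.
A—C (12): add — endpoints in different components.
D—E (18): add — endpoints in different components.
Every non-tree edge has weight strictly greater than the heaviest edge on the tree path between its endpoints, so the MST is unique.

Yes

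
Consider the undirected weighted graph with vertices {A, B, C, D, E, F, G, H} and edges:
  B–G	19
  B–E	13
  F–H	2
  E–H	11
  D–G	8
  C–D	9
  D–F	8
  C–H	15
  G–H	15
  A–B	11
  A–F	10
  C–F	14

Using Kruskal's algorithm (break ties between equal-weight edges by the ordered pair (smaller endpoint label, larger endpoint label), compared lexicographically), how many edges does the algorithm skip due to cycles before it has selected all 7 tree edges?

0

Kruskal: consider edges lightest-first.
F–H (2): add — endpoints in different components.
D–F (8): add — endpoints in different components.
D–G (8): add — endpoints in different components.
C–D (9): add — endpoints in different components.
A–F (10): add — endpoints in different components.
A–B (11): add — endpoints in different components.
E–H (11): add — endpoints in different components.
Edges rejected before the tree was complete: 0.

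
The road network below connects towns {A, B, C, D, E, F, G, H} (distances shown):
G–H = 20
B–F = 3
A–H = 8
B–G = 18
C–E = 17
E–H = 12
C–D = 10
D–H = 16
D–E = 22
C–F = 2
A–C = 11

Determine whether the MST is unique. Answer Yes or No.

Yes

Kruskal: consider edges lightest-first.
C–F (2): add — endpoints in different components.
B–F (3): add — endpoints in different components.
A–H (8): add — endpoints in different components.
C–D (10): add — endpoints in different components.
A–C (11): add — endpoints in different components.
E–H (12): add — endpoints in different components.
D–H (16): skip — D and H already connected.
C–E (17): skip — C and E already connected.
B–G (18): add — endpoints in different components.
Every non-tree edge has weight strictly greater than the heaviest edge on the tree path between its endpoints, so the MST is unique.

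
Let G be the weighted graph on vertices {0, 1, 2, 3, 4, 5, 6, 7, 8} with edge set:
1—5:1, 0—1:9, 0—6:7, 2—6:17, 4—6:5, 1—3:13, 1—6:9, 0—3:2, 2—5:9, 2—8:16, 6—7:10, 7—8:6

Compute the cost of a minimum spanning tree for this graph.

49

Sort edges by weight, then run Kruskal:
1—5 (1): add — endpoints in different components.
0—3 (2): add — endpoints in different components.
4—6 (5): add — endpoints in different components.
7—8 (6): add — endpoints in different components.
0—6 (7): add — endpoints in different components.
0—1 (9): add — endpoints in different components.
1—6 (9): skip — 1 and 6 already connected.
2—5 (9): add — endpoints in different components.
6—7 (10): add — endpoints in different components.
MST edges: 1—5, 0—3, 4—6, 7—8, 0—6, 0—1, 2—5, 6—7; total weight 1+2+5+6+7+9+9+10 = 49.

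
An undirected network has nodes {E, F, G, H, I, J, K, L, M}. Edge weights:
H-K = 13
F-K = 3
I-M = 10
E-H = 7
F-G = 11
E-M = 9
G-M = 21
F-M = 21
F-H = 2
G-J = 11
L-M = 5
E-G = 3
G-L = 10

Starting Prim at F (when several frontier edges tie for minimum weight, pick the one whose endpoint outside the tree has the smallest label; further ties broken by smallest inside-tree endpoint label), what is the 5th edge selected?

E-M

Prim's algorithm from F:
Step 1: cheapest edge leaving the tree is F-H (2); add H.
Step 2: cheapest edge leaving the tree is F-K (3); add K.
Step 3: cheapest edge leaving the tree is E-H (7); add E.
Step 4: cheapest edge leaving the tree is E-G (3); add G.
Step 5: cheapest edge leaving the tree is E-M (9); add M.
Step 6: cheapest edge leaving the tree is L-M (5); add L.
Step 7: cheapest edge leaving the tree is I-M (10); add I.
Step 8: cheapest edge leaving the tree is G-J (11); add J.
The 5th edge added is E-M.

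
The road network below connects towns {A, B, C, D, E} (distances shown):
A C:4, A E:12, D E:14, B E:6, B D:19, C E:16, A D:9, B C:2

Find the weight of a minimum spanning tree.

21

Sort edges by weight, then run Kruskal:
B C (2): add — endpoints in different components.
A C (4): add — endpoints in different components.
B E (6): add — endpoints in different components.
A D (9): add — endpoints in different components.
MST edges: B C, A C, B E, A D; total weight 2+4+6+9 = 21.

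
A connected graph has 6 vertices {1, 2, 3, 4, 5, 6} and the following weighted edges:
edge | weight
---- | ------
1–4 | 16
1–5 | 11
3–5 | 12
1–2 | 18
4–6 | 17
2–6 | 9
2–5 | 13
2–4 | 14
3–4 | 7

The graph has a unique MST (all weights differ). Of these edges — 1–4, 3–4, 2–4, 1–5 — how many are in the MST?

2

Sort edges by weight, then run Kruskal:
3–4 (7): add — endpoints in different components.
2–6 (9): add — endpoints in different components.
1–5 (11): add — endpoints in different components.
3–5 (12): add — endpoints in different components.
2–5 (13): add — endpoints in different components.
MST edge set: {3–4, 2–6, 1–5, 3–5, 2–5}.
Of the listed edges, {3–4, 1–5} are in the MST → 2.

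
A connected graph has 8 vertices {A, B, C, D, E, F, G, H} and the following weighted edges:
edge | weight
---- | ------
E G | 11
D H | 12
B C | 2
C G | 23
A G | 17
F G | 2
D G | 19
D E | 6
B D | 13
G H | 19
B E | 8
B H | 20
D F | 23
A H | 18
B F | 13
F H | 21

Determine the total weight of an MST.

58

Prim's algorithm from B:
Step 1: cheapest edge leaving the tree is B C (2); add C.
Step 2: cheapest edge leaving the tree is B E (8); add E.
Step 3: cheapest edge leaving the tree is D E (6); add D.
Step 4: cheapest edge leaving the tree is E G (11); add G.
Step 5: cheapest edge leaving the tree is F G (2); add F.
Step 6: cheapest edge leaving the tree is D H (12); add H.
Step 7: cheapest edge leaving the tree is A G (17); add A.
MST edges: B C, B E, D E, E G, F G, D H, A G; total weight 2+8+6+11+2+12+17 = 58.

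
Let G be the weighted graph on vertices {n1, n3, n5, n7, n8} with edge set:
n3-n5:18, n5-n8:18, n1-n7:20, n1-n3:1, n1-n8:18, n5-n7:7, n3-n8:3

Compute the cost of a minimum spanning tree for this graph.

29

Prim, starting at n3.
Step 1: cheapest edge leaving the tree is n1-n3 (1); add n1.
Step 2: cheapest edge leaving the tree is n3-n8 (3); add n8.
Step 3: cheapest edge leaving the tree is n3-n5 (18); add n5.
Step 4: cheapest edge leaving the tree is n5-n7 (7); add n7.
MST edges: n1-n3, n3-n8, n3-n5, n5-n7; total weight 1+3+18+7 = 29.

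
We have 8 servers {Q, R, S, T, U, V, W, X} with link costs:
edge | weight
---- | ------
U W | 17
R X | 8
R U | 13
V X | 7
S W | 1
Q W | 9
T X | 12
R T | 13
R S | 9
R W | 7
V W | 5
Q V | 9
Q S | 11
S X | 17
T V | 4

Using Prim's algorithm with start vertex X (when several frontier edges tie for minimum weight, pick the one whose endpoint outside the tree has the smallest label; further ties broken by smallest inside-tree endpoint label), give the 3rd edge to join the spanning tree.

Grow the tree from X using Prim:
Step 1: cheapest edge leaving the tree is V X (7); add V.
Step 2: cheapest edge leaving the tree is T V (4); add T.
Step 3: cheapest edge leaving the tree is V W (5); add W.
Step 4: cheapest edge leaving the tree is S W (1); add S.
Step 5: cheapest edge leaving the tree is R W (7); add R.
Step 6: cheapest edge leaving the tree is Q V (9); add Q.
Step 7: cheapest edge leaving the tree is R U (13); add U.
The 3rd edge added is V W.

V-W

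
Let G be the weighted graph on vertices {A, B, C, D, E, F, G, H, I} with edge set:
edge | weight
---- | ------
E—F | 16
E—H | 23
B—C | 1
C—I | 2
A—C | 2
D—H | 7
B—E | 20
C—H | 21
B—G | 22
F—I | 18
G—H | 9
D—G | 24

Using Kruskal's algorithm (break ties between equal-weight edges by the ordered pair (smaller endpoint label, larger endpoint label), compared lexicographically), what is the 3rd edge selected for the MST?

C-I

Kruskal: consider edges lightest-first.
B—C (1): add — endpoints in different components.
A—C (2): add — endpoints in different components.
C—I (2): add — endpoints in different components.
D—H (7): add — endpoints in different components.
G—H (9): add — endpoints in different components.
E—F (16): add — endpoints in different components.
F—I (18): add — endpoints in different components.
B—E (20): skip — B and E already connected.
C—H (21): add — endpoints in different components.
The 3rd edge added is C—I.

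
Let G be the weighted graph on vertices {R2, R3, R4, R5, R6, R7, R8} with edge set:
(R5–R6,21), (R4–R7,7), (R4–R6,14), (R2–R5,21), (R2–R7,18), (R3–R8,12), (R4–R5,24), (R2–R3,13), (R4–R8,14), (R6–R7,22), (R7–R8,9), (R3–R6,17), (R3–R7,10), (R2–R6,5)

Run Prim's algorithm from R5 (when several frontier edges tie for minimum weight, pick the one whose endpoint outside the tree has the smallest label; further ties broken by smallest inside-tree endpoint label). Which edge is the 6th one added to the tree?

Prim's algorithm from R5:
Step 1: frontier [R2–R5 21, R5–R6 21, R4–R5 24] → take R2–R5 (21); add R2.
Step 2: frontier [R2–R6 5, R2–R3 13, R2–R7 18, R5–R6 21, R4–R5 24] → take R2–R6 (5); add R6.
Step 3: frontier [R2–R3 13, R2–R7 18, R4–R5 24, R4–R6 14, R3–R6 17, R6–R7 22] → take R2–R3 (13); add R3.
Step 4: frontier [R2–R7 18, R3–R7 10, R3–R8 12, R4–R5 24, R4–R6 14, R6–R7 22] → take R3–R7 (10); add R7.
Step 5: frontier [R3–R8 12, R4–R5 24, R4–R6 14, R4–R7 7, R7–R8 9] → take R4–R7 (7); add R4.
Step 6: frontier [R3–R8 12, R4–R8 14, R7–R8 9] → take R7–R8 (9); add R8.
The 6th edge added is R7–R8.

R7-R8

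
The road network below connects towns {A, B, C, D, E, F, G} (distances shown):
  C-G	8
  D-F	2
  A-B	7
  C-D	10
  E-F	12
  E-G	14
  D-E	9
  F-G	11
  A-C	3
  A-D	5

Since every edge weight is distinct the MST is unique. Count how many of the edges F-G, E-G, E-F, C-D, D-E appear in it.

1

Kruskal: consider edges lightest-first.
D-F (2): add — endpoints in different components.
A-C (3): add — endpoints in different components.
A-D (5): add — endpoints in different components.
A-B (7): add — endpoints in different components.
C-G (8): add — endpoints in different components.
D-E (9): add — endpoints in different components.
MST edge set: {D-F, A-C, A-D, A-B, C-G, D-E}.
Of the listed edges, {D-E} are in the MST → 1.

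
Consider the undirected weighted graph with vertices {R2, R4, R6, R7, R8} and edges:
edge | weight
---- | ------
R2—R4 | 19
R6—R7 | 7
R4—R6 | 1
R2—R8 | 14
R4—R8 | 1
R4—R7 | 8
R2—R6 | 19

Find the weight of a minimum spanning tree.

23

Kruskal's algorithm — process edges by increasing weight (ties by edge label):
R4—R6 (1): add. Components now {R4,R6} {R2} {R8} {R7}
R4—R8 (1): add. Components now {R4,R6,R8} {R2} {R7}
R6—R7 (7): add. Components now {R4,R6,R7,R8} {R2}
R4—R7 (8): skip — R4 and R7 already connected.
R2—R8 (14): add. Components now {R2,R4,R6,R7,R8}
MST edges: R4—R6, R4—R8, R6—R7, R2—R8; total weight 1+1+7+14 = 23.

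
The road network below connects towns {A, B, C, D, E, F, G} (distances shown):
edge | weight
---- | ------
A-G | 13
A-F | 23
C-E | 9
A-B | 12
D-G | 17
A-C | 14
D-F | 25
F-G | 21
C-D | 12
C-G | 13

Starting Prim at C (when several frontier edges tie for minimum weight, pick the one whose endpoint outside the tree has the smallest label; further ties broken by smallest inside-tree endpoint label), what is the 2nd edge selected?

Prim, starting at C.
Step 1: cheapest edge leaving the tree is C-E (9); add E.
Step 2: cheapest edge leaving the tree is C-D (12); add D.
Step 3: cheapest edge leaving the tree is C-G (13); add G.
Step 4: cheapest edge leaving the tree is A-G (13); add A.
Step 5: cheapest edge leaving the tree is A-B (12); add B.
Step 6: cheapest edge leaving the tree is F-G (21); add F.
The 2nd edge added is C-D.

C-D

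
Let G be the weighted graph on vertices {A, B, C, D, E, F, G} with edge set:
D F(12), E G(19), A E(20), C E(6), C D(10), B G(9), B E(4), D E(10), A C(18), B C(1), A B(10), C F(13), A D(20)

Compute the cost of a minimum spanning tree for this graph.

Kruskal's algorithm — process edges by increasing weight (ties by edge label):
B C (1): add. Components now {A} {B,C} {D} {E} {F} {G}
B E (4): add. Components now {A} {B,C,E} {D} {F} {G}
C E (6): skip — C and E already connected.
B G (9): add. Components now {A} {B,C,E,G} {D} {F}
A B (10): add. Components now {A,B,C,E,G} {D} {F}
C D (10): add. Components now {A,B,C,D,E,G} {F}
D E (10): skip — D and E already connected.
D F (12): add. Components now {A,B,C,D,E,F,G}
MST edges: B C, B E, B G, A B, C D, D F; total weight 1+4+9+10+10+12 = 46.

46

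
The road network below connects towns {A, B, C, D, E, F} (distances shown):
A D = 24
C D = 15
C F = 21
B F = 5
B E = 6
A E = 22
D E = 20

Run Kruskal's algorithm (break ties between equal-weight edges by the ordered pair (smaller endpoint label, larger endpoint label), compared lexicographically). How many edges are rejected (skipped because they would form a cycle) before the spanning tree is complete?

1

Sort edges by weight, then run Kruskal:
B F (5): add. Components now {A} {B,F} {C} {D} {E}
B E (6): add. Components now {A} {B,E,F} {C} {D}
C D (15): add. Components now {A} {B,E,F} {C,D}
D E (20): add. Components now {A} {B,C,D,E,F}
C F (21): skip — C and F already connected.
A E (22): add. Components now {A,B,C,D,E,F}
Edges rejected before the tree was complete: 1.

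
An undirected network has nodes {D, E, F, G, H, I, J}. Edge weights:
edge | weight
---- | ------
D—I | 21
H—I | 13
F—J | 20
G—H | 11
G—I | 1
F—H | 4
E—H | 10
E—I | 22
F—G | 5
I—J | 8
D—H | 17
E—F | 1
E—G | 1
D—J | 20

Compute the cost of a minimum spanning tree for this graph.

Prim's algorithm from I:
Step 1: cheapest edge leaving the tree is G—I (1); add G.
Step 2: cheapest edge leaving the tree is E—G (1); add E.
Step 3: cheapest edge leaving the tree is E—F (1); add F.
Step 4: cheapest edge leaving the tree is F—H (4); add H.
Step 5: cheapest edge leaving the tree is I—J (8); add J.
Step 6: cheapest edge leaving the tree is D—H (17); add D.
MST edges: G—I, E—G, E—F, F—H, I—J, D—H; total weight 1+1+1+4+8+17 = 32.

32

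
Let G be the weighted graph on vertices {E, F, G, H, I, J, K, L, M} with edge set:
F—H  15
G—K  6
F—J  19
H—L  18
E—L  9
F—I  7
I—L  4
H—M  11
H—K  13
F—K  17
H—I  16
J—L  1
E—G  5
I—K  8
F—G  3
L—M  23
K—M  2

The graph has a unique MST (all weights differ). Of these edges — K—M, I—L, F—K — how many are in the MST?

Kruskal's algorithm — process edges by increasing weight (ties by edge label):
J—L (1): add — endpoints in different components.
K—M (2): add — endpoints in different components.
F—G (3): add — endpoints in different components.
I—L (4): add — endpoints in different components.
E—G (5): add — endpoints in different components.
G—K (6): add — endpoints in different components.
F—I (7): add — endpoints in different components.
I—K (8): skip — I and K already connected.
E—L (9): skip — E and L already connected.
H—M (11): add — endpoints in different components.
MST edge set: {J—L, K—M, F—G, I—L, E—G, G—K, F—I, H—M}.
Of the listed edges, {K—M, I—L} are in the MST → 2.

2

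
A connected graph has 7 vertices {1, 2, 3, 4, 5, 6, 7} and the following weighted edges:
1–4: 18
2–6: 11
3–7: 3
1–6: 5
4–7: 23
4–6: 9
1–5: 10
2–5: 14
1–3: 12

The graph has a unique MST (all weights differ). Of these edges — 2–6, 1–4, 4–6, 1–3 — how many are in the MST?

3

Kruskal: consider edges lightest-first.
3–7 (3): add. Components now {1} {2} {3,7} {4} {5} {6}
1–6 (5): add. Components now {1,6} {2} {3,7} {4} {5}
4–6 (9): add. Components now {1,4,6} {2} {3,7} {5}
1–5 (10): add. Components now {1,4,5,6} {2} {3,7}
2–6 (11): add. Components now {1,2,4,5,6} {3,7}
1–3 (12): add. Components now {1,2,3,4,5,6,7}
MST edge set: {3–7, 1–6, 4–6, 1–5, 2–6, 1–3}.
Of the listed edges, {2–6, 4–6, 1–3} are in the MST → 3.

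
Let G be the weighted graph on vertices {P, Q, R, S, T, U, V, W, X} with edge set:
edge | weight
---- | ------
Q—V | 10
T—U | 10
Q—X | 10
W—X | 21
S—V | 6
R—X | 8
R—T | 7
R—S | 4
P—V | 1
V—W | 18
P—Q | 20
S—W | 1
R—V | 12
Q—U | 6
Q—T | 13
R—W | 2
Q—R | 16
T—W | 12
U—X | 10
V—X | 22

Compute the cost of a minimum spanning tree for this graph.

41

Sort edges by weight, then run Kruskal:
P—V (1): add — endpoints in different components.
S—W (1): add — endpoints in different components.
R—W (2): add — endpoints in different components.
R—S (4): skip — S and R already connected.
Q—U (6): add — endpoints in different components.
S—V (6): add — endpoints in different components.
R—T (7): add — endpoints in different components.
R—X (8): add — endpoints in different components.
Q—V (10): add — endpoints in different components.
MST edges: P—V, S—W, R—W, Q—U, S—V, R—T, R—X, Q—V; total weight 1+1+2+6+6+7+8+10 = 41.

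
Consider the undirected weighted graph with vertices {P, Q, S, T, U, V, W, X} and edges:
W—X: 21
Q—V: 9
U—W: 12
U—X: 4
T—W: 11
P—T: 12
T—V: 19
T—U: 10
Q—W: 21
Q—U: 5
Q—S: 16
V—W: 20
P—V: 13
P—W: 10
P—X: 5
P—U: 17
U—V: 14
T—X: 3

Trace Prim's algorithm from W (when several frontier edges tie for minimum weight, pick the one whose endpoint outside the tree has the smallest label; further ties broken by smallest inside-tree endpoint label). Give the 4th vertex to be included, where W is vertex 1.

Prim's algorithm from W:
Step 1: cheapest edge leaving the tree is P—W (10); add P.
Step 2: cheapest edge leaving the tree is P—X (5); add X.
Step 3: cheapest edge leaving the tree is T—X (3); add T.
Step 4: cheapest edge leaving the tree is U—X (4); add U.
Step 5: cheapest edge leaving the tree is Q—U (5); add Q.
Step 6: cheapest edge leaving the tree is Q—V (9); add V.
Step 7: cheapest edge leaving the tree is Q—S (16); add S.
Vertex order: W, P, X, T, U, Q, V, S. The 4th vertex is T.

T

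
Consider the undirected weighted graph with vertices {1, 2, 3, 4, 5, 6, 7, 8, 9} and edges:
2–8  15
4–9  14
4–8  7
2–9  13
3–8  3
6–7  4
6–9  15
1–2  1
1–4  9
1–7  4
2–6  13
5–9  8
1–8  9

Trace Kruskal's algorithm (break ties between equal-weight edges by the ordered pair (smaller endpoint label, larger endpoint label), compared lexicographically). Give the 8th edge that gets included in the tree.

Kruskal: consider edges lightest-first.
1–2 (1): add — endpoints in different components.
3–8 (3): add — endpoints in different components.
1–7 (4): add — endpoints in different components.
6–7 (4): add — endpoints in different components.
4–8 (7): add — endpoints in different components.
5–9 (8): add — endpoints in different components.
1–4 (9): add — endpoints in different components.
1–8 (9): skip — 1 and 8 already connected.
2–6 (13): skip — 2 and 6 already connected.
2–9 (13): add — endpoints in different components.
The 8th edge added is 2–9.

2-9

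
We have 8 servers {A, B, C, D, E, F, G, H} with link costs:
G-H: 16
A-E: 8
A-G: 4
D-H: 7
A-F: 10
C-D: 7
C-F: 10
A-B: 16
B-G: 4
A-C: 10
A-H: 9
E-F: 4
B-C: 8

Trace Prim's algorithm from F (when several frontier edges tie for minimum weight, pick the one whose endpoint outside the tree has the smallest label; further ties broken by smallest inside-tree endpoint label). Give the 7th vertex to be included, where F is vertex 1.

Grow the tree from F using Prim:
Step 1: frontier [E-F 4, A-F 10, C-F 10] → take E-F (4); add E.
Step 2: frontier [A-E 8, A-F 10, C-F 10] → take A-E (8); add A.
Step 3: frontier [A-G 4, A-H 9, A-C 10, A-B 16, C-F 10] → take A-G (4); add G.
Step 4: frontier [A-H 9, A-C 10, A-B 16, C-F 10, B-G 4, G-H 16] → take B-G (4); add B.
Step 5: frontier [A-H 9, A-C 10, B-C 8, C-F 10, G-H 16] → take B-C (8); add C.
Step 6: frontier [A-H 9, C-D 7, G-H 16] → take C-D (7); add D.
Step 7: frontier [A-H 9, D-H 7, G-H 16] → take D-H (7); add H.
Vertex order: F, E, A, G, B, C, D, H. The 7th vertex is D.

D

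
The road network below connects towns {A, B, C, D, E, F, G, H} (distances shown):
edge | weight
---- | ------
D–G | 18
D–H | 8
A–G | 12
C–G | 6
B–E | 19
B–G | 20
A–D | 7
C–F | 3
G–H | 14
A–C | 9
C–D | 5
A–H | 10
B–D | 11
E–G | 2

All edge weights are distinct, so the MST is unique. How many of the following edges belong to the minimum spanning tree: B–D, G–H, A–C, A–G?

Kruskal's algorithm — process edges by increasing weight (ties by edge label):
E–G (2): add — endpoints in different components.
C–F (3): add — endpoints in different components.
C–D (5): add — endpoints in different components.
C–G (6): add — endpoints in different components.
A–D (7): add — endpoints in different components.
D–H (8): add — endpoints in different components.
A–C (9): skip — A and C already connected.
A–H (10): skip — A and H already connected.
B–D (11): add — endpoints in different components.
MST edge set: {E–G, C–F, C–D, C–G, A–D, D–H, B–D}.
Of the listed edges, {B–D} are in the MST → 1.

1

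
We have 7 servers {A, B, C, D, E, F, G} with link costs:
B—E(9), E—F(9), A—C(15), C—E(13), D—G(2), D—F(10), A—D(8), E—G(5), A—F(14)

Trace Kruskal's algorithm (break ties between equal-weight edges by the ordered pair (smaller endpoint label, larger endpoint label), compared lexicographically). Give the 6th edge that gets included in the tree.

Sort edges by weight, then run Kruskal:
D—G (2): add. Components now {A} {B} {C} {D,G} {E} {F}
E—G (5): add. Components now {A} {B} {C} {D,E,G} {F}
A—D (8): add. Components now {A,D,E,G} {B} {C} {F}
B—E (9): add. Components now {A,B,D,E,G} {C} {F}
E—F (9): add. Components now {A,B,D,E,F,G} {C}
D—F (10): skip — D and F already connected.
C—E (13): add. Components now {A,B,C,D,E,F,G}
The 6th edge added is C—E.

C-E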